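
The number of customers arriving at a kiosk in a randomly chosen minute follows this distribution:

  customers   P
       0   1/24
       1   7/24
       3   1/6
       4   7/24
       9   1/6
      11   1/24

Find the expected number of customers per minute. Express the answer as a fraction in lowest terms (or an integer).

47/12

E[X] = (1/24)·0 + (7/24)·1 + (1/6)·3 + (7/24)·4 + (1/6)·9 + (1/24)·11
     = 47/12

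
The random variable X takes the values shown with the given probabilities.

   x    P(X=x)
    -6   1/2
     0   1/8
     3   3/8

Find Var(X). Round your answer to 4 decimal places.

E[X] = (1/2)·(-6) + (1/8)·0 + (3/8)·3 = -15/8
E[X²] = (1/2)·36 + (1/8)·0 + (3/8)·9 = 171/8
Var(X) = 171/8 − (-15/8)² = 1143/64 ≈ 17.8594

17.8594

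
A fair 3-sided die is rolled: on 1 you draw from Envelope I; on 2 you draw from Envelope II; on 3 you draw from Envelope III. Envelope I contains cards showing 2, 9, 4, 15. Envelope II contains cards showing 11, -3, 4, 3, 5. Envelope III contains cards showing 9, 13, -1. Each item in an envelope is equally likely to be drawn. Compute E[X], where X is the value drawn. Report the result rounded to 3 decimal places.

6.167

E[X | Envelope I] = (2 + 9 + 4 + 15)/4 = 15/2
E[X | Envelope II] = (11 − 3 + 4 + 3 + 5)/5 = 4
E[X | Envelope III] = (9 + 13 − 1)/3 = 7
E[X] = (1/3)·15/2 + (1/3)·4 + (1/3)·7 = 37/6 ≈ 6.167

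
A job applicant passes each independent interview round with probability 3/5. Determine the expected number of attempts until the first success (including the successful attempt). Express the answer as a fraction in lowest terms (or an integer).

5/3

For a geometric distribution, E[trials] = 1/p = 1/(3/5) = 5/3.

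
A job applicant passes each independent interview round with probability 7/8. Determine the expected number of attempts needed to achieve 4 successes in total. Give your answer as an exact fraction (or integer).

32/7

By linearity (sum of 4 independent geometric waits), E[trials] = 4/p = 4/(7/8) = 32/7.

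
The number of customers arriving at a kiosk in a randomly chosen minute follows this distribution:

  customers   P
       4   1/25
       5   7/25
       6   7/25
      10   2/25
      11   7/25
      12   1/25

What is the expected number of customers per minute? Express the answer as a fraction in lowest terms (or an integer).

E[X] = (1/25)·4 + (7/25)·5 + (7/25)·6 + (2/25)·10 + (7/25)·11 + (1/25)·12
     = 38/5

38/5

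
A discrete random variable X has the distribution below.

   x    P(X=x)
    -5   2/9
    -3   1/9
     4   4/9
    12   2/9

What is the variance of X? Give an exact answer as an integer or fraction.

E[X] = (2/9)·(-5) + (1/9)·(-3) + (4/9)·4 + (2/9)·12 = 3
E[X²] = (2/9)·25 + (1/9)·9 + (4/9)·16 + (2/9)·144 = 137/3
Var(X) = 137/3 − (3)² = 110/3

110/3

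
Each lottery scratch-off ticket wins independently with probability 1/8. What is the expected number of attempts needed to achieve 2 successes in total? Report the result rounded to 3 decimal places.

16.000

By linearity (sum of 2 independent geometric waits), E[trials] = 2/p = 2/(1/8) = 16.
≈ 16.000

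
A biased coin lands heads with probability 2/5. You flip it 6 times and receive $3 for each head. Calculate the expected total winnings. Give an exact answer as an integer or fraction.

36/5 dollars

E[#heads] = 6·2/5 = 12/5 (linearity over flips).
E[winnings] = 3·12/5 = 36/5.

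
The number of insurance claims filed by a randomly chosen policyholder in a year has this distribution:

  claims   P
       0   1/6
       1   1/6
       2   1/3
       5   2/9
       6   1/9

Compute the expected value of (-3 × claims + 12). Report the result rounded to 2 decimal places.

E[-3x+12] = (1/6)·12 + (1/6)·9 + (1/3)·6 + (2/9)·(-3) + (1/9)·(-6)
     = 25/6 ≈ 4.17

4.17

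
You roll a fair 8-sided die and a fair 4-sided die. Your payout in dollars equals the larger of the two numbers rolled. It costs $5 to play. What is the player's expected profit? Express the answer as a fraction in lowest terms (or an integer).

-3/16 dollars

Distribution of the larger of the two numbers rolled: 1 w.p. 1/32, 2 w.p. 3/32, 3 w.p. 5/32, 4 w.p. 7/32, 5 w.p. 1/8, 6 w.p. 1/8, …
E[payout] = (1/32)·1 + (3/32)·2 + (5/32)·3 + (7/32)·4 + (1/8)·5 + (1/8)·6 + (1/8)·7 + (1/8)·8 = 77/16
Expected profit = 77/16 − 5 = -3/16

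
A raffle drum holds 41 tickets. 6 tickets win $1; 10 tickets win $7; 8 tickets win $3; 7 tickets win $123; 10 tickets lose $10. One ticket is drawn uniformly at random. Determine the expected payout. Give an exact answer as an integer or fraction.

$21

E[payout] = (6/41)·1 + (10/41)·7 + (8/41)·3 + (7/41)·123 + (10/41)·(-10) = 21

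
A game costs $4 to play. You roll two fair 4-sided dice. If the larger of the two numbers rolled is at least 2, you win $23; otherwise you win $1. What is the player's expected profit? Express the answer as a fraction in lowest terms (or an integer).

141/8 dollars

E[payout] = (1/16)·1 + (15/16)·23 = 173/8
Expected profit = 173/8 − 4 = 141/8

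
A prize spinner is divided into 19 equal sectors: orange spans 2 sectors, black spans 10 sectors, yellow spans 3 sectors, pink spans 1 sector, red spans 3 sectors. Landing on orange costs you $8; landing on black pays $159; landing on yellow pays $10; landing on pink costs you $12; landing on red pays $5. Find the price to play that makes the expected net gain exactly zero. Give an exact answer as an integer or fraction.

1607/19 dollars

E[payout] = (2/19)·(-8) + (10/19)·159 + (3/19)·10 + (1/19)·(-12) + (3/19)·5 = 1607/19
Fair fee = E[payout] = 1607/19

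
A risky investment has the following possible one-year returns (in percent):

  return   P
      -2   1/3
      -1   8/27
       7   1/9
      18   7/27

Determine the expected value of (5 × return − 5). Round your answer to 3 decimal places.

17.407

E[5x-5] = (1/3)·(-15) + (8/27)·(-10) + (1/9)·30 + (7/27)·85
     = 470/27 ≈ 17.407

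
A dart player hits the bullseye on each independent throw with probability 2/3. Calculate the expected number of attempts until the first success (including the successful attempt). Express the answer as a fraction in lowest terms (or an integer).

3/2

For a geometric distribution, E[trials] = 1/p = 1/(2/3) = 3/2.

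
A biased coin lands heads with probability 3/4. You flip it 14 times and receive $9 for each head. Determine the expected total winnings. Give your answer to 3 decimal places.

E[#heads] = 14·3/4 = 21/2 (linearity over flips).
E[winnings] = 9·21/2 = 189/2.
≈ 94.500

$94.500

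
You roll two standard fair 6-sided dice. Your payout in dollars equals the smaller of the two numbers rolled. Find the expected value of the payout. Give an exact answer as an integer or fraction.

91/36 dollars

Distribution of the smaller of the two numbers rolled: 1 w.p. 11/36, 2 w.p. 1/4, 3 w.p. 7/36, 4 w.p. 5/36, 5 w.p. 1/12, 6 w.p. 1/36
E[payout] = (11/36)·1 + (1/4)·2 + (7/36)·3 + (5/36)·4 + (1/12)·5 + (1/36)·6 = 91/36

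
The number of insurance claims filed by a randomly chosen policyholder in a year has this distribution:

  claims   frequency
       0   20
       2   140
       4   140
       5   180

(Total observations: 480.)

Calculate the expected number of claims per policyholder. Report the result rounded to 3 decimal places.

3.625

Total = 480, so P(claims=0) = 20/480, etc.
E[X] = (1/24)·0 + (7/24)·2 + (7/24)·4 + (3/8)·5
     = 29/8 ≈ 3.625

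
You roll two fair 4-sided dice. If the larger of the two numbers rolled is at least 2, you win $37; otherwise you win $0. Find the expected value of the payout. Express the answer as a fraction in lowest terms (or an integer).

555/16 dollars

E[payout] = (1/16)·0 + (15/16)·37 = 555/16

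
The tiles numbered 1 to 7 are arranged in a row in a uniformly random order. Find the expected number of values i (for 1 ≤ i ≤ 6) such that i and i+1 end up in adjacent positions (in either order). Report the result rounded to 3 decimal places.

For each i ∈ {1,…,6}, let Xᵢ = 1 if i and i+1 are adjacent. P(Xᵢ=1) = 2·(7−1)!/7! = 2/7.
By linearity, E[ΣXᵢ] = (6)·(2/7) = 12/7.
≈ 1.714

1.714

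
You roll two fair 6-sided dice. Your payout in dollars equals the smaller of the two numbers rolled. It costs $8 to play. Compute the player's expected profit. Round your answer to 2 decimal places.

Distribution of the smaller of the two numbers rolled: 1 w.p. 11/36, 2 w.p. 1/4, 3 w.p. 7/36, 4 w.p. 5/36, 5 w.p. 1/12, 6 w.p. 1/36
E[payout] = (11/36)·1 + (1/4)·2 + (7/36)·3 + (5/36)·4 + (1/12)·5 + (1/36)·6 = 91/36
Expected profit = 91/36 − 8 = -197/36 ≈ -$5.47

-$5.47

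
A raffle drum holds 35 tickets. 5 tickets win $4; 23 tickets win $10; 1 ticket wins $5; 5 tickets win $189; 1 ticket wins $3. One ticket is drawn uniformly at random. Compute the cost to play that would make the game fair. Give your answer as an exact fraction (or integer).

E[payout] = (5/35)·4 + (23/35)·10 + (1/35)·5 + (5/35)·189 + (1/35)·3 = 1203/35
Fair fee = E[payout] = 1203/35

1203/35 dollars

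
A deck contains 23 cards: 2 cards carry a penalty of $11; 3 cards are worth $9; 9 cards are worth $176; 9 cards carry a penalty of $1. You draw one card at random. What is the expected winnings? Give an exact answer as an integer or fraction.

1580/23 dollars

E[payout] = (2/23)·(-11) + (3/23)·9 + (9/23)·176 + (9/23)·(-1) = 1580/23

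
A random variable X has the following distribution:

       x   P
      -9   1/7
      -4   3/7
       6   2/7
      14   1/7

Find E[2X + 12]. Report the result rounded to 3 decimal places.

E[2x+12] = (1/7)·(-6) + (3/7)·4 + (2/7)·24 + (1/7)·40
     = 94/7 ≈ 13.429

13.429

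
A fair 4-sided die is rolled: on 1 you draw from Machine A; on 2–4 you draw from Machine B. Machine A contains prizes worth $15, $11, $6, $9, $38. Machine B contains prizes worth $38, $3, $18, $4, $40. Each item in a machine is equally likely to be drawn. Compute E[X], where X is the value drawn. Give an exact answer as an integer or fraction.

97/5 dollars

E[X | Machine A] = (15 + 11 + 6 + 9 + 38)/5 = 79/5
E[X | Machine B] = (38 + 3 + 18 + 4 + 40)/5 = 103/5
E[X] = (1/4)·79/5 + (3/4)·103/5 = 97/5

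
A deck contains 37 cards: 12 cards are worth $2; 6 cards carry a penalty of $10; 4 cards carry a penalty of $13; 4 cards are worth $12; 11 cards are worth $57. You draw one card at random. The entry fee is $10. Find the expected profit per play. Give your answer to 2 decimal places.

E[payout] = (12/37)·2 + (6/37)·(-10) + (4/37)·(-13) + (4/37)·12 + (11/37)·57 = 587/37
Expected profit = 587/37 − 10 = 217/37 ≈ $5.86

$5.86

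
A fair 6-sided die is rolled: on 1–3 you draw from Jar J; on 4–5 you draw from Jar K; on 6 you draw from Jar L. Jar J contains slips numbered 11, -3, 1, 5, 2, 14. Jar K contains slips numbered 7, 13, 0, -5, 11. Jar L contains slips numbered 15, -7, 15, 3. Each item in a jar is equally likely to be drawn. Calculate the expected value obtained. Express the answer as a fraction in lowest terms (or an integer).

E[X | Jar J] = (11 − 3 + 1 + 5 + 2 + 14)/6 = 5
E[X | Jar K] = (7 + 13 + 0 − 5 + 11)/5 = 26/5
E[X | Jar L] = (15 − 7 + 15 + 3)/4 = 13/2
E[X] = (1/2)·5 + (1/3)·26/5 + (1/6)·13/2 = 319/60

319/60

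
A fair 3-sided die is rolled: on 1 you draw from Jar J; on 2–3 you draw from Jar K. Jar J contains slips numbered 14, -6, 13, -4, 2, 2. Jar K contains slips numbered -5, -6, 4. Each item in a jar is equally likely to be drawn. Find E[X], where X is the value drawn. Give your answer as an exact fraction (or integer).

-7/18

E[X | Jar J] = (14 − 6 + 13 − 4 + 2 + 2)/6 = 7/2
E[X | Jar K] = (-5 − 6 + 4)/3 = -7/3
E[X] = (1/3)·7/2 + (2/3)·(-7/3) = -7/18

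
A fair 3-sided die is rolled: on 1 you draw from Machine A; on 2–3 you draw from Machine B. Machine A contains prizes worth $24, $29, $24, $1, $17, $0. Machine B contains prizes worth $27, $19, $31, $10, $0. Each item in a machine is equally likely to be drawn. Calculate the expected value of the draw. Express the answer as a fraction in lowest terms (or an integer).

E[X | Machine A] = (24 + 29 + 24 + 1 + 17 + 0)/6 = 95/6
E[X | Machine B] = (27 + 19 + 31 + 10 + 0)/5 = 87/5
E[X] = (1/3)·95/6 + (2/3)·87/5 = 1519/90

1519/90 dollars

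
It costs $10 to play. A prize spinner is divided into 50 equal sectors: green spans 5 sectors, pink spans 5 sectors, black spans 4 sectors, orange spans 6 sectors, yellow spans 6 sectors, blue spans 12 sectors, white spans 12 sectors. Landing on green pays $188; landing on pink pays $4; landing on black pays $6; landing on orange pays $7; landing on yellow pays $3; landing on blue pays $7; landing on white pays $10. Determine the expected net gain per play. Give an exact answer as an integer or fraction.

E[payout] = (5/50)·188 + (5/50)·4 + (4/50)·6 + (6/50)·7 + (6/50)·3 + (12/50)·7 + (12/50)·10 = 624/25
Expected profit = 624/25 − 10 = 374/25

374/25 dollars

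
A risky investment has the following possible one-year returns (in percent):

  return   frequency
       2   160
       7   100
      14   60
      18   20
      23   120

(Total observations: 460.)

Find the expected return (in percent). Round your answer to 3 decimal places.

10.826

Total = 460, so P(return=2) = 160/460, etc.
E[X] = (8/23)·2 + (5/23)·7 + (3/23)·14 + (1/23)·18 + (6/23)·23
     = 249/23 ≈ 10.826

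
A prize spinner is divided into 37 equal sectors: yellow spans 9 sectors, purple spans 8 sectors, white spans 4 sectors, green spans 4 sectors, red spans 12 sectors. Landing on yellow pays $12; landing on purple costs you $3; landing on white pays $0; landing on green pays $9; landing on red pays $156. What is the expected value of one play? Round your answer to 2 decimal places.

E[payout] = (9/37)·12 + (8/37)·(-3) + (4/37)·0 + (4/37)·9 + (12/37)·156 = 1992/37
≈ $53.84

$53.84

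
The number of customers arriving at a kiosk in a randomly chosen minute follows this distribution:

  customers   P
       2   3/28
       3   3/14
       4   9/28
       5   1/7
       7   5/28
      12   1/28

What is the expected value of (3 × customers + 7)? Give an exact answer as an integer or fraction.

E[3x+7] = (3/28)·13 + (3/14)·16 + (9/28)·19 + (1/7)·22 + (5/28)·28 + (1/28)·43
     = 577/28

577/28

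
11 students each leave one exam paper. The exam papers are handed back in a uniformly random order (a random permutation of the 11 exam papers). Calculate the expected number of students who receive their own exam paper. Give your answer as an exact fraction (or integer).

Let Xᵢ = 1 if person i gets their own exam paper. For each i, P(Xᵢ=1) = 1/11.
By linearity of expectation, E[X₁+…+X_11] = 11·(1/11) = 1.

1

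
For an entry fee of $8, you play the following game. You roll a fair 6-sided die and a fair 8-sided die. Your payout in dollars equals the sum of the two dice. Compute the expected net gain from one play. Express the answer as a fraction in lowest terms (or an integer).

Distribution of the sum of the two dice: 2 w.p. 1/48, 3 w.p. 1/24, 4 w.p. 1/16, 5 w.p. 1/12, 6 w.p. 5/48, 7 w.p. 1/8, …
E[payout] = (1/48)·2 + (1/24)·3 + (1/16)·4 + (1/12)·5 + (5/48)·6 + (1/8)·7 + (1/8)·8 + (1/8)·9 + (5/48)·10 + (1/12)·11 + (1/16)·12 + (1/24)·13 + (1/48)·14 = 8
Expected profit = 8 − 8 = 0

$0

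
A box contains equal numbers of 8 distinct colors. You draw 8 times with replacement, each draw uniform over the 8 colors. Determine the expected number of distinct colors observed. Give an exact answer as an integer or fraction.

11012415/2097152

Let Xⱼ=1 if type j appears at least once. P(Xⱼ=1) = 1 − ((8−1)/8)^8 = 11012415/16777216.
E[#distinct] = 8·11012415/16777216 = 11012415/2097152.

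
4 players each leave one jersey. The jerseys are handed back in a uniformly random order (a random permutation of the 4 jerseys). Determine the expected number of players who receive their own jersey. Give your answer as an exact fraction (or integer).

Let Xᵢ = 1 if person i gets their own jersey. For each i, P(Xᵢ=1) = 1/4.
By linearity of expectation, E[X₁+…+X_4] = 4·(1/4) = 1.

1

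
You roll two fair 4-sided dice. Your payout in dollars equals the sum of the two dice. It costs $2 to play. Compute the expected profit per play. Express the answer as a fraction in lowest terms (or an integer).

$3

Distribution of the sum of the two dice: 2 w.p. 1/16, 3 w.p. 1/8, 4 w.p. 3/16, 5 w.p. 1/4, 6 w.p. 3/16, 7 w.p. 1/8, …
E[payout] = (1/16)·2 + (1/8)·3 + (3/16)·4 + (1/4)·5 + (3/16)·6 + (1/8)·7 + (1/16)·8 = 5
Expected profit = 5 − 2 = 3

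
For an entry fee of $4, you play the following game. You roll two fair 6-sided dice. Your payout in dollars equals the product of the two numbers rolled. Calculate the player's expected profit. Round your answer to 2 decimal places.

Distribution of the product of the two numbers rolled: 1 w.p. 1/36, 2 w.p. 1/18, 3 w.p. 1/18, 4 w.p. 1/12, 5 w.p. 1/18, 6 w.p. 1/9, …
E[payout] = (1/36)·1 + (1/18)·2 + (1/18)·3 + (1/12)·4 + (1/18)·5 + (1/9)·6 + (1/18)·8 + (1/36)·9 + (1/18)·10 + (1/9)·12 + (1/18)·15 + (1/36)·16 + (1/18)·18 + (1/18)·20 + (1/18)·24 + (1/36)·25 + (1/18)·30 + (1/36)·36 = 49/4
Expected profit = 49/4 − 4 = 33/4 ≈ $8.25

$8.25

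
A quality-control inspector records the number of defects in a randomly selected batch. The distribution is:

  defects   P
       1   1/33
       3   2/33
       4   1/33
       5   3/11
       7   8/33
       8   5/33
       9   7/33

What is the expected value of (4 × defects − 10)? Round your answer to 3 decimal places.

16.061

E[4x-10] = (1/33)·(-6) + (2/33)·2 + (1/33)·6 + (3/11)·10 + (8/33)·18 + (5/33)·22 + (7/33)·26
     = 530/33 ≈ 16.061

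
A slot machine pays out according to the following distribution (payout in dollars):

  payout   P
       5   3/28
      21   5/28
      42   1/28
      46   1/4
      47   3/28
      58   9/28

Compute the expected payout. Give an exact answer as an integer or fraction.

1147/28 dollars

E[X] = (3/28)·5 + (5/28)·21 + (1/28)·42 + (1/4)·46 + (3/28)·47 + (9/28)·58
     = 1147/28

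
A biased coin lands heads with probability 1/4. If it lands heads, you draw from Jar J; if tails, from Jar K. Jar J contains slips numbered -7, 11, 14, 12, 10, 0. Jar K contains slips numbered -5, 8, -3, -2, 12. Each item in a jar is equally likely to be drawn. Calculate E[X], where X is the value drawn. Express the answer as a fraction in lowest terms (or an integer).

E[X | Jar J] = (-7 + 11 + 14 + 12 + 10 + 0)/6 = 20/3
E[X | Jar K] = (-5 + 8 − 3 − 2 + 12)/5 = 2
E[X] = (1/4)·20/3 + (3/4)·2 = 19/6

19/6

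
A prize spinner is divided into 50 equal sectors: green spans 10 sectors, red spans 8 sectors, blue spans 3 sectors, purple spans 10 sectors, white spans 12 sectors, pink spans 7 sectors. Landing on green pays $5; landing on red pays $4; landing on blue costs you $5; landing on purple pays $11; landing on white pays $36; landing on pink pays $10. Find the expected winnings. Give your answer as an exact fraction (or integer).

679/50 dollars

E[payout] = (10/50)·5 + (8/50)·4 + (3/50)·(-5) + (10/50)·11 + (12/50)·36 + (7/50)·10 = 679/50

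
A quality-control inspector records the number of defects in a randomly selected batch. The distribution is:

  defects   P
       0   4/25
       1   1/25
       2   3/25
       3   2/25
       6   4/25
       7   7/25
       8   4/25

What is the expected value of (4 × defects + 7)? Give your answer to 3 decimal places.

E[4x+7] = (4/25)·7 + (1/25)·11 + (3/25)·15 + (2/25)·19 + (4/25)·31 + (7/25)·35 + (4/25)·39
     = 647/25 ≈ 25.880

25.880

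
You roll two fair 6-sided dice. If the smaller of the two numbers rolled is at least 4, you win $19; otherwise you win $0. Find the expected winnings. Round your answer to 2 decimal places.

E[payout] = (3/4)·0 + (1/4)·19 = 19/4
≈ $4.75

$4.75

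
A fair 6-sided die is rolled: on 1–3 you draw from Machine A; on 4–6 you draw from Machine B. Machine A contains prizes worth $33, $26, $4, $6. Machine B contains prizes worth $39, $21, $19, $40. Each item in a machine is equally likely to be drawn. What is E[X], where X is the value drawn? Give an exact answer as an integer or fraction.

47/2 dollars

E[X | Machine A] = (33 + 26 + 4 + 6)/4 = 69/4
E[X | Machine B] = (39 + 21 + 19 + 40)/4 = 119/4
E[X] = (1/2)·69/4 + (1/2)·119/4 = 47/2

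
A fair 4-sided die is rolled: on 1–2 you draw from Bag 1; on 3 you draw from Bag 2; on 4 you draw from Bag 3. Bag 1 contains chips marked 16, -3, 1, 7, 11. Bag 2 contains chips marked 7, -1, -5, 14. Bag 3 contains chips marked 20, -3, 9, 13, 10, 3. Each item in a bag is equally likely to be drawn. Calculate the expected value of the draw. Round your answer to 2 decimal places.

6.30

E[X | Bag 1] = (16 − 3 + 1 + 7 + 11)/5 = 32/5
E[X | Bag 2] = (7 − 1 − 5 + 14)/4 = 15/4
E[X | Bag 3] = (20 − 3 + 9 + 13 + 10 + 3)/6 = 26/3
E[X] = (1/2)·32/5 + (1/4)·15/4 + (1/4)·26/3 = 1513/240 ≈ 6.30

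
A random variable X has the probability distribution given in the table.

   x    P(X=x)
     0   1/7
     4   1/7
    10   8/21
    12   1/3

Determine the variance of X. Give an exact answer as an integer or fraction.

8000/441

E[X] = (1/7)·0 + (1/7)·4 + (8/21)·10 + (1/3)·12 = 176/21
E[X²] = (1/7)·0 + (1/7)·16 + (8/21)·100 + (1/3)·144 = 1856/21
Var(X) = 1856/21 − (176/21)² = 8000/441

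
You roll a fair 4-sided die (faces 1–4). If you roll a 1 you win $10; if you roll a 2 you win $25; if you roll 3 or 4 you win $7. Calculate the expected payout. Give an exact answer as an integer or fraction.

49/4 dollars

E[payout] = (1/2)·7 + (1/4)·10 + (1/4)·25 = 49/4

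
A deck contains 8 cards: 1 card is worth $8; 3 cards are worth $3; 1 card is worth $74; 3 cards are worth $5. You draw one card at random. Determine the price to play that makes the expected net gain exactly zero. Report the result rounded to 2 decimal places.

E[payout] = (1/8)·8 + (3/8)·3 + (1/8)·74 + (3/8)·5 = 53/4
Fair fee = E[payout] = 53/4 ≈ $13.25

$13.25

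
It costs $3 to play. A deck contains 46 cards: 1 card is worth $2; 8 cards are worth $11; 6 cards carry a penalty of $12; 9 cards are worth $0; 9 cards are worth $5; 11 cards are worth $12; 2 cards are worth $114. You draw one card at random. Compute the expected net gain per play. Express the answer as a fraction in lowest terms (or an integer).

285/46 dollars

E[payout] = (1/46)·2 + (8/46)·11 + (6/46)·(-12) + (9/46)·0 + (9/46)·5 + (11/46)·12 + (2/46)·114 = 423/46
Expected profit = 423/46 − 3 = 285/46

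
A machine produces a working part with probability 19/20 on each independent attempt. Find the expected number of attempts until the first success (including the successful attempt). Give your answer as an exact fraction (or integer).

20/19

For a geometric distribution, E[trials] = 1/p = 1/(19/20) = 20/19.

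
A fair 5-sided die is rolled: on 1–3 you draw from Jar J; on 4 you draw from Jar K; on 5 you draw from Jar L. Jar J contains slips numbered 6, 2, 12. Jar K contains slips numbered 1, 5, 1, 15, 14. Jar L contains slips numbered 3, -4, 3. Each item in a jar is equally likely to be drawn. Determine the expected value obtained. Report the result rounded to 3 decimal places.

5.573

E[X | Jar J] = (6 + 2 + 12)/3 = 20/3
E[X | Jar K] = (1 + 5 + 1 + 15 + 14)/5 = 36/5
E[X | Jar L] = (3 − 4 + 3)/3 = 2/3
E[X] = (3/5)·20/3 + (1/5)·36/5 + (1/5)·2/3 = 418/75 ≈ 5.573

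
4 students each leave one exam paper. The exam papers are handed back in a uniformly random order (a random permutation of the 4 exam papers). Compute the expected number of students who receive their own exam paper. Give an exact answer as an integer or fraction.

Let Xᵢ = 1 if person i gets their own exam paper. For each i, P(Xᵢ=1) = 1/4.
By linearity of expectation, E[X₁+…+X_4] = 4·(1/4) = 1.

1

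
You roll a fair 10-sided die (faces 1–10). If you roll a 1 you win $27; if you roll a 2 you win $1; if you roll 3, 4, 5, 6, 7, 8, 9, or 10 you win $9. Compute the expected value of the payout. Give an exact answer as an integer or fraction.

$10

E[payout] = (1/10)·1 + (4/5)·9 + (1/10)·27 = 10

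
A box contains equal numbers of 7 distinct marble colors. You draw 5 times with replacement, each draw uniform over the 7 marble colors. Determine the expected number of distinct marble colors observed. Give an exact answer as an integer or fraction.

9031/2401

Let Xⱼ=1 if type j appears at least once. P(Xⱼ=1) = 1 − ((7−1)/7)^5 = 9031/16807.
E[#distinct] = 7·9031/16807 = 9031/2401.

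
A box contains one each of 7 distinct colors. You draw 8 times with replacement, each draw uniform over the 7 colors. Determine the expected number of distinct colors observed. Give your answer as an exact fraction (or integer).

Let Xⱼ=1 if type j appears at least once. P(Xⱼ=1) = 1 − ((7−1)/7)^8 = 4085185/5764801.
E[#distinct] = 7·4085185/5764801 = 4085185/823543.

4085185/823543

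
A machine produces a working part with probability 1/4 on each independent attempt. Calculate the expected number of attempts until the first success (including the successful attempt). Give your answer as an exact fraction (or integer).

For a geometric distribution, E[trials] = 1/p = 1/(1/4) = 4.

4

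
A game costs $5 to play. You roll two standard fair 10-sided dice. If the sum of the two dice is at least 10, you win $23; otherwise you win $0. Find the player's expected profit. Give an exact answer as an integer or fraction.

E[payout] = (9/25)·0 + (16/25)·23 = 368/25
Expected profit = 368/25 − 5 = 243/25

243/25 dollars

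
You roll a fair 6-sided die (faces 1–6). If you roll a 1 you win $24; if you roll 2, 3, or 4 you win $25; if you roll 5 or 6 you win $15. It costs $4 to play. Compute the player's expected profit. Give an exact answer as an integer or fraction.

E[payout] = (1/3)·15 + (1/6)·24 + (1/2)·25 = 43/2
Expected profit = 43/2 − 4 = 35/2

35/2 dollars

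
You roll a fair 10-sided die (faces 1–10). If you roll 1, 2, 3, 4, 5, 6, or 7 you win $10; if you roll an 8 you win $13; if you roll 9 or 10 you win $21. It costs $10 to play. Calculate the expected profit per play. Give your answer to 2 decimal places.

E[payout] = (7/10)·10 + (1/10)·13 + (1/5)·21 = 25/2
Expected profit = 25/2 − 10 = 5/2 ≈ $2.50

$2.50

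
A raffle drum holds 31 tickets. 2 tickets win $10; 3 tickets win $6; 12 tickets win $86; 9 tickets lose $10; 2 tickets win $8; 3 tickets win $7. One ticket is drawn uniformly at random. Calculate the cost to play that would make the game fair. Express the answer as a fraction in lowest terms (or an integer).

E[payout] = (2/31)·10 + (3/31)·6 + (12/31)·86 + (9/31)·(-10) + (2/31)·8 + (3/31)·7 = 1017/31
Fair fee = E[payout] = 1017/31

1017/31 dollars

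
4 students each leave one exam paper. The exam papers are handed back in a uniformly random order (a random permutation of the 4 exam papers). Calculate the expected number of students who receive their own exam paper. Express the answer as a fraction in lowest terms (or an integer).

Let Xᵢ = 1 if person i gets their own exam paper. For each i, P(Xᵢ=1) = 1/4.
By linearity of expectation, E[X₁+…+X_4] = 4·(1/4) = 1.

1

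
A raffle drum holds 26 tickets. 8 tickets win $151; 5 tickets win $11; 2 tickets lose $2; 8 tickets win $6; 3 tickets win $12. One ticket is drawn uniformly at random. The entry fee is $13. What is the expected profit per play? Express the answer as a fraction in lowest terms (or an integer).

1005/26 dollars

E[payout] = (8/26)·151 + (5/26)·11 + (2/26)·(-2) + (8/26)·6 + (3/26)·12 = 1343/26
Expected profit = 1343/26 − 13 = 1005/26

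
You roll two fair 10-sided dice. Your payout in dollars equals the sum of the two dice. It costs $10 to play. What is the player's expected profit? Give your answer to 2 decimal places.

$1.00

Distribution of the sum of the two dice: 2 w.p. 1/100, 3 w.p. 1/50, 4 w.p. 3/100, 5 w.p. 1/25, 6 w.p. 1/20, 7 w.p. 3/50, …
E[payout] = (1/100)·2 + (1/50)·3 + (3/100)·4 + (1/25)·5 + (1/20)·6 + (3/50)·7 + (7/100)·8 + (2/25)·9 + (9/100)·10 + (1/10)·11 + (9/100)·12 + (2/25)·13 + (7/100)·14 + (3/50)·15 + (1/20)·16 + (1/25)·17 + (3/100)·18 + (1/50)·19 + (1/100)·20 = 11
Expected profit = 11 − 10 = 1 ≈ $1.00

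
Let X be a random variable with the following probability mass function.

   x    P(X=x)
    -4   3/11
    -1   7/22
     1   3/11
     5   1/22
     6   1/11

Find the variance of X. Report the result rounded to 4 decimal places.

9.2314

E[X] = (3/11)·(-4) + (7/22)·(-1) + (3/11)·1 + (1/22)·5 + (1/11)·6 = -4/11
E[X²] = (3/11)·16 + (7/22)·1 + (3/11)·1 + (1/22)·25 + (1/11)·36 = 103/11
Var(X) = 103/11 − (-4/11)² = 1117/121 ≈ 9.2314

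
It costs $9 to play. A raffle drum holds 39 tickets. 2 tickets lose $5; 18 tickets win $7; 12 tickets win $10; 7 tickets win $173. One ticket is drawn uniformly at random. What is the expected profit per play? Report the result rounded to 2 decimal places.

$28.10

E[payout] = (2/39)·(-5) + (18/39)·7 + (12/39)·10 + (7/39)·173 = 1447/39
Expected profit = 1447/39 − 9 = 1096/39 ≈ $28.10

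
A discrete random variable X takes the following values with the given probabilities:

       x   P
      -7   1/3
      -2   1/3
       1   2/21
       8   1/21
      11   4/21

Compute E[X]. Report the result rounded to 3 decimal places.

-0.429

E[X] = (1/3)·(-7) + (1/3)·(-2) + (2/21)·1 + (1/21)·8 + (4/21)·11
     = -3/7 ≈ -0.429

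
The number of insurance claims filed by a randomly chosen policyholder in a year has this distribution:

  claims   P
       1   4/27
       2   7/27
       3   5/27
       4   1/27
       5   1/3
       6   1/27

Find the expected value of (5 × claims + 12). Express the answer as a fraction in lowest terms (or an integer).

E[5x+12] = (4/27)·17 + (7/27)·22 + (5/27)·27 + (1/27)·32 + (1/3)·37 + (1/27)·42
     = 764/27

764/27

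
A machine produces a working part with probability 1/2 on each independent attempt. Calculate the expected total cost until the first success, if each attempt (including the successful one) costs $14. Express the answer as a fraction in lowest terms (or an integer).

E[#attempts] = 1/p = 2; E[cost] = 14·2 = 28.

$28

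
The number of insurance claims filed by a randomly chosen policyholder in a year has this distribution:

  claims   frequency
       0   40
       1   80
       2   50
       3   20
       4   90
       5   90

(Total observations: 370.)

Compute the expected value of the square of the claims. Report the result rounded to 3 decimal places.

11.216

Total = 370, so P(claims=0) = 40/370, etc.
E[X²] = (4/37)·0 + (8/37)·1 + (5/37)·4 + (2/37)·9 + (9/37)·16 + (9/37)·25
     = 415/37 ≈ 11.216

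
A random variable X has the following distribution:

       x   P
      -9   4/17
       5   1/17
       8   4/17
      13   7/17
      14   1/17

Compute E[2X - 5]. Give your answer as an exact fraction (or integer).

E[2x-5] = (4/17)·(-23) + (1/17)·5 + (4/17)·11 + (7/17)·21 + (1/17)·23
     = 127/17

127/17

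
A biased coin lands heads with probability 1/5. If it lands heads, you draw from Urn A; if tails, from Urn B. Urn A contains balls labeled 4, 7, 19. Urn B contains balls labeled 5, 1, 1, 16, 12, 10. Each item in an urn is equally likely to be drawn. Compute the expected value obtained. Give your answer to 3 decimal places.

E[X | Urn A] = (4 + 7 + 19)/3 = 10
E[X | Urn B] = (5 + 1 + 1 + 16 + 12 + 10)/6 = 15/2
E[X] = (1/5)·10 + (4/5)·15/2 = 8 ≈ 8.000

8.000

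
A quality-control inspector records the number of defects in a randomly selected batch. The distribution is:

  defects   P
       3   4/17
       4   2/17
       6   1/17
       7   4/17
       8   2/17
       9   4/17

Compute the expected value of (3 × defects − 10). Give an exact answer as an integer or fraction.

E[3x-10] = (4/17)·(-1) + (2/17)·2 + (1/17)·8 + (4/17)·11 + (2/17)·14 + (4/17)·17
     = 148/17

148/17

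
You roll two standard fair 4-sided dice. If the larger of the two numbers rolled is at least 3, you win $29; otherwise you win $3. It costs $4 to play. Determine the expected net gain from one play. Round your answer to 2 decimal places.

E[payout] = (1/4)·3 + (3/4)·29 = 45/2
Expected profit = 45/2 − 4 = 37/2 ≈ $18.50

$18.50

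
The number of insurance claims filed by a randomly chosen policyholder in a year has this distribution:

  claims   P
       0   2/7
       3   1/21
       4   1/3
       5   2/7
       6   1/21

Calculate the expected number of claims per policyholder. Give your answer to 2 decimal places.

3.19

E[X] = (2/7)·0 + (1/21)·3 + (1/3)·4 + (2/7)·5 + (1/21)·6
     = 67/21 ≈ 3.19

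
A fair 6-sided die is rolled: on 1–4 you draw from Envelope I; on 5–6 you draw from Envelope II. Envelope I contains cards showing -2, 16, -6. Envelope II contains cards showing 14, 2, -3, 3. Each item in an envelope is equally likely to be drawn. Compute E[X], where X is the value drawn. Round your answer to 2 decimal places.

3.11

E[X | Envelope I] = (-2 + 16 − 6)/3 = 8/3
E[X | Envelope II] = (14 + 2 − 3 + 3)/4 = 4
E[X] = (2/3)·8/3 + (1/3)·4 = 28/9 ≈ 3.11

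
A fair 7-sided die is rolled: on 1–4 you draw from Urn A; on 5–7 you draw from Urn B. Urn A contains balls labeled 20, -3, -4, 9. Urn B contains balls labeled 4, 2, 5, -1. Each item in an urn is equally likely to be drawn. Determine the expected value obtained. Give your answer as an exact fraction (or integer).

E[X | Urn A] = (20 − 3 − 4 + 9)/4 = 11/2
E[X | Urn B] = (4 + 2 + 5 − 1)/4 = 5/2
E[X] = (4/7)·11/2 + (3/7)·5/2 = 59/14

59/14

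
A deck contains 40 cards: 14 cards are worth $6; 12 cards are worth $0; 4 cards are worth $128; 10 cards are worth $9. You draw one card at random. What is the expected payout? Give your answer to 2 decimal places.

E[payout] = (14/40)·6 + (12/40)·0 + (4/40)·128 + (10/40)·9 = 343/20
≈ $17.15

$17.15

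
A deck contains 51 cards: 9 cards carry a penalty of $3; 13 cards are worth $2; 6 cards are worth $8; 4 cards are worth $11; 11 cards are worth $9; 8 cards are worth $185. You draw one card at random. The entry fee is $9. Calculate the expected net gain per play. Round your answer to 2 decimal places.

E[payout] = (9/51)·(-3) + (13/51)·2 + (6/51)·8 + (4/51)·11 + (11/51)·9 + (8/51)·185 = 1670/51
Expected profit = 1670/51 − 9 = 1211/51 ≈ $23.75

$23.75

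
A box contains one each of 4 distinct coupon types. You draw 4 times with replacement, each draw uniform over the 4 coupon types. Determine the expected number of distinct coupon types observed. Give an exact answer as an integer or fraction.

Let Xⱼ=1 if type j appears at least once. P(Xⱼ=1) = 1 − ((4−1)/4)^4 = 175/256.
E[#distinct] = 4·175/256 = 175/64.

175/64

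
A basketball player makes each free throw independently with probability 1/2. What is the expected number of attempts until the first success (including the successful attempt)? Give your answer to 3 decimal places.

2.000

For a geometric distribution, E[trials] = 1/p = 1/(1/2) = 2.
≈ 2.000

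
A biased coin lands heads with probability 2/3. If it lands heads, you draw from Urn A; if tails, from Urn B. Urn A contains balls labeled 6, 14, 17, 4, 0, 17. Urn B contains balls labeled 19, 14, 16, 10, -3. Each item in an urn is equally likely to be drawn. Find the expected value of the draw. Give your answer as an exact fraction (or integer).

458/45

E[X | Urn A] = (6 + 14 + 17 + 4 + 0 + 17)/6 = 29/3
E[X | Urn B] = (19 + 14 + 16 + 10 − 3)/5 = 56/5
E[X] = (2/3)·29/3 + (1/3)·56/5 = 458/45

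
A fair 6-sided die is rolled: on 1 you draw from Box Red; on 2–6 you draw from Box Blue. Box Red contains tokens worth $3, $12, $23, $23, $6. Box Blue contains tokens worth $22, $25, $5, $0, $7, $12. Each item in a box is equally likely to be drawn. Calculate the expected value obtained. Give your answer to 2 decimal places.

$12.09

E[X | Box Red] = (3 + 12 + 23 + 23 + 6)/5 = 67/5
E[X | Box Blue] = (22 + 25 + 5 + 0 + 7 + 12)/6 = 71/6
E[X] = (1/6)·67/5 + (5/6)·71/6 = 2177/180 ≈ 12.09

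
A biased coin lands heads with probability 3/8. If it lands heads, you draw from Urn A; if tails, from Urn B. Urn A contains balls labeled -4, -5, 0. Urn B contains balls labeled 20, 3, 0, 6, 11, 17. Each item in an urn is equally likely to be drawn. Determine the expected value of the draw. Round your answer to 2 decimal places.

E[X | Urn A] = (-4 − 5 + 0)/3 = -3
E[X | Urn B] = (20 + 3 + 0 + 6 + 11 + 17)/6 = 19/2
E[X] = (3/8)·(-3) + (5/8)·19/2 = 77/16 ≈ 4.81

4.81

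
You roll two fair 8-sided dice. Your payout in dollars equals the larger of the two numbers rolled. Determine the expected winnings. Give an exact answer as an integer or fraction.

93/16 dollars

Distribution of the larger of the two numbers rolled: 1 w.p. 1/64, 2 w.p. 3/64, 3 w.p. 5/64, 4 w.p. 7/64, 5 w.p. 9/64, 6 w.p. 11/64, …
E[payout] = (1/64)·1 + (3/64)·2 + (5/64)·3 + (7/64)·4 + (9/64)·5 + (11/64)·6 + (13/64)·7 + (15/64)·8 = 93/16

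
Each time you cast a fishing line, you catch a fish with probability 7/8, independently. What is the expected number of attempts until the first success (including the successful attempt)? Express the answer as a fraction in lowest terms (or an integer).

8/7

For a geometric distribution, E[trials] = 1/p = 1/(7/8) = 8/7.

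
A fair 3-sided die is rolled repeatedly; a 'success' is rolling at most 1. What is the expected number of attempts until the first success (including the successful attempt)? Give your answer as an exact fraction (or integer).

For a geometric distribution, E[trials] = 1/p = 1/(1/3) = 3.

3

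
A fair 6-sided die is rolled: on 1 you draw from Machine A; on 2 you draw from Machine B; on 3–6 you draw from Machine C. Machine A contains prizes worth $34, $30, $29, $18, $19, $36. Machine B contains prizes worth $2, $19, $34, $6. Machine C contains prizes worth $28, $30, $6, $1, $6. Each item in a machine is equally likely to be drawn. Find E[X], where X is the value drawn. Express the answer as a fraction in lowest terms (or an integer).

E[X | Machine A] = (34 + 30 + 29 + 18 + 19 + 36)/6 = 83/3
E[X | Machine B] = (2 + 19 + 34 + 6)/4 = 61/4
E[X | Machine C] = (28 + 30 + 6 + 1 + 6)/5 = 71/5
E[X] = (1/6)·83/3 + (1/6)·61/4 + (2/3)·71/5 = 5983/360

5983/360 dollars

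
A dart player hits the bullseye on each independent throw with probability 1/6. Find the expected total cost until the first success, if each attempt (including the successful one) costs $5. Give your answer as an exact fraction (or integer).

$30

E[#attempts] = 1/p = 6; E[cost] = 5·6 = 30.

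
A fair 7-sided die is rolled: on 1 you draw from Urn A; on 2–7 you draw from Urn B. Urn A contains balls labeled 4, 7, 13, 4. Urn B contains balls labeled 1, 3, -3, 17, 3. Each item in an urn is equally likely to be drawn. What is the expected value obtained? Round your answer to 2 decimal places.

4.60

E[X | Urn A] = (4 + 7 + 13 + 4)/4 = 7
E[X | Urn B] = (1 + 3 − 3 + 17 + 3)/5 = 21/5
E[X] = (1/7)·7 + (6/7)·21/5 = 23/5 ≈ 4.60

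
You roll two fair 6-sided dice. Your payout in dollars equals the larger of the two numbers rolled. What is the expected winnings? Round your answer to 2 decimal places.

Distribution of the larger of the two numbers rolled: 1 w.p. 1/36, 2 w.p. 1/12, 3 w.p. 5/36, 4 w.p. 7/36, 5 w.p. 1/4, 6 w.p. 11/36
E[payout] = (1/36)·1 + (1/12)·2 + (5/36)·3 + (7/36)·4 + (1/4)·5 + (11/36)·6 = 161/36
≈ $4.47

$4.47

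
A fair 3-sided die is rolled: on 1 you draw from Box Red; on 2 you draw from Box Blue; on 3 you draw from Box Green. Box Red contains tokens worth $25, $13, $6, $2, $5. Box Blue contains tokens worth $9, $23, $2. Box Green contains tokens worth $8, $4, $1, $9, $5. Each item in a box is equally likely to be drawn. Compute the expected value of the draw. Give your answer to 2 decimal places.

E[X | Box Red] = (25 + 13 + 6 + 2 + 5)/5 = 51/5
E[X | Box Blue] = (9 + 23 + 2)/3 = 34/3
E[X | Box Green] = (8 + 4 + 1 + 9 + 5)/5 = 27/5
E[X] = (1/3)·51/5 + (1/3)·34/3 + (1/3)·27/5 = 404/45 ≈ 8.98

$8.98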